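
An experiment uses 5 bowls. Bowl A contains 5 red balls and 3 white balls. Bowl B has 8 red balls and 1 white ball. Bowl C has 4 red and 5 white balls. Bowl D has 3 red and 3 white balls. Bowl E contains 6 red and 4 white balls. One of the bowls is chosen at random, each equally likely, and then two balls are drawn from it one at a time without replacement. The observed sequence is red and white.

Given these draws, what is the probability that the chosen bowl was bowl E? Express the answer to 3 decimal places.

Under each hypothesis, the probability of the observed sequence is: P(data | bowl A) = (5/8)(3/7) = 0.26786; P(data | bowl B) = (8/9)(1/8) = 0.11111; P(data | bowl C) = (4/9)(5/8) = 0.27778; P(data | bowl D) = (3/6)(3/5) = 0.3; P(data | bowl E) = (6/10)(4/9) = 0.26667.
Weighting by the prior gives 1/5 · 0.26786 = 0.053571, 1/5 · 0.11111 = 0.022222, 1/5 · 0.27778 = 0.055556, 1/5 · 0.3 = 0.06, 1/5 · 0.26667 = 0.053333; summing to 0.24468.
By Bayes' rule, P(bowl E | data) = (0.053333) / (0.24468) = 0.21797.

0.218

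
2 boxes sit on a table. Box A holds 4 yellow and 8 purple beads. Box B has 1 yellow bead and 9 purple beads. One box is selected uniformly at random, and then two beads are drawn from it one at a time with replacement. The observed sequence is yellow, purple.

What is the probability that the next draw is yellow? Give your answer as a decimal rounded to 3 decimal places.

0.266

Under each hypothesis, the probability of the observed sequence is: P(data | box A) = (4/12)(8/12) = 0.22222; P(data | box B) = (1/10)(9/10) = 0.09.
Weighting by the prior gives 1/2 · 0.22222 = 0.11111, 1/2 · 0.09 = 0.045; summing to 0.15611.
Normalising, the posterior is P(box A | data) = 0.71174, P(box B | data) = 0.28826.
The predictive probability is P(yellow next | data) = (1/3)(0.71174) + (1/10)(0.28826) = 0.26607.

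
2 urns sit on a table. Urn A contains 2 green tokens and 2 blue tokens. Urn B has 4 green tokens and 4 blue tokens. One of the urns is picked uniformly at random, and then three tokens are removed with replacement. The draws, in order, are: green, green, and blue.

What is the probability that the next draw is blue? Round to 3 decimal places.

Compute the likelihood of the observed sequence for each case: P(data | urn A) = (2/4)(2/4)(2/4) = 1/8; P(data | urn B) = (4/8)(4/8)(4/8) = 1/8.
The prior-weighted likelihoods are 1/2 · 1/8 = 1/16, 1/2 · 1/8 = 1/16; summing to 1/8.
Dividing through by the total gives posterior P(urn A | data) = 1/2, P(urn B | data) = 1/2.
The predictive probability is P(blue next | data) = (1/2)(1/2) + (1/2)(1/2) = 1/2.

0.500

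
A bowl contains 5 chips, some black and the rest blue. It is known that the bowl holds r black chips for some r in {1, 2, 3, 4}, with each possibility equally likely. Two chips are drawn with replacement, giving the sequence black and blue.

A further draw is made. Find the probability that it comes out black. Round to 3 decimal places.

0.500

The likelihood of the observed sequence under each hypothesis: P(data | r = 1) = (1/5)(4/5) = 4/25; P(data | r = 2) = (2/5)(3/5) = 6/25; P(data | r = 3) = (3/5)(2/5) = 6/25; P(data | r = 4) = (4/5)(1/5) = 4/25.
Weighting by the prior gives 1/4 · 4/25 = 1/25, 1/4 · 6/25 = 3/50, 1/4 · 6/25 = 3/50, 1/4 · 4/25 = 1/25; these sum to 1/5.
The posterior is then P(r = 1 | data) = 1/5, P(r = 2 | data) = 3/10, P(r = 3 | data) = 3/10, P(r = 4 | data) = 1/5.
Averaging over the posterior, P(black next | data) = (1/5)(1/5) + (2/5)(3/10) + (3/5)(3/10) + (4/5)(1/5) = 1/2.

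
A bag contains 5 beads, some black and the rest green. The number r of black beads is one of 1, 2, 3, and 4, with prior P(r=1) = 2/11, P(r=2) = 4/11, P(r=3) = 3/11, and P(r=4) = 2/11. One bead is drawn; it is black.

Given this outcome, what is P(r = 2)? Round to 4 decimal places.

Compute the likelihood of this draw for each case: P(data | r = 1) = (1/5) = 1/5; P(data | r = 2) = (2/5) = 2/5; P(data | r = 3) = (3/5) = 3/5; P(data | r = 4) = (4/5) = 4/5.
The prior-weighted likelihoods are 2/11 · 1/5 = 2/55, 4/11 · 2/5 = 8/55, 3/11 · 3/5 = 9/55, 2/11 · 4/5 = 8/55; summing to 27/55.
So P(r = 2 | data) = (8/55) / (27/55) = 8/27.

0.2963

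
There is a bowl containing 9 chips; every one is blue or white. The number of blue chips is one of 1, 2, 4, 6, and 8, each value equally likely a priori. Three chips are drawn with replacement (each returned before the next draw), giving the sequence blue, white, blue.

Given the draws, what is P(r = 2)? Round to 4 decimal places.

Compute the likelihood of the observed sequence for each case: P(data | r = 1) = (1/9)(8/9)(1/9) = 0.010974; P(data | r = 2) = (2/9)(7/9)(2/9) = 0.038409; P(data | r = 4) = (4/9)(5/9)(4/9) = 0.10974; P(data | r = 6) = (6/9)(3/9)(6/9) = 0.14815; P(data | r = 8) = (8/9)(1/9)(8/9) = 0.087791.
The prior-weighted likelihoods are 1/5 · 0.010974 = 0.0021948, 1/5 · 0.038409 = 0.0076818, 1/5 · 0.10974 = 0.021948, 1/5 · 0.14815 = 0.02963, 1/5 · 0.087791 = 0.017558; summing to 0.079012.
By Bayes' rule, P(r = 2 | data) = (0.0076818) / (0.079012) = 0.097222.

0.0972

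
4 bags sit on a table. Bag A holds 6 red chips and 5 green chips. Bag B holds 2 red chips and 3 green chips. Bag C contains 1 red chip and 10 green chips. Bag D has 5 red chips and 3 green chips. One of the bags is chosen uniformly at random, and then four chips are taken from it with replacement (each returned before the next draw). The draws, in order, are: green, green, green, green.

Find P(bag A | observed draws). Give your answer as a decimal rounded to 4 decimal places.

The likelihood of the observed sequence under each hypothesis: P(data | bag A) = (5/11)(5/11)(5/11)(5/11) = 0.042688; P(data | bag B) = (3/5)(3/5)(3/5)(3/5) = 0.1296; P(data | bag C) = (10/11)(10/11)(10/11)(10/11) = 0.68301; P(data | bag D) = (3/8)(3/8)(3/8)(3/8) = 0.019775.
Multiplying each by its prior: 1/4 · 0.042688 = 0.010672, 1/4 · 0.1296 = 0.0324, 1/4 · 0.68301 = 0.17075, 1/4 · 0.019775 = 0.0049438; these sum to 0.21877.
Hence P(bag A | data) = (0.010672) / (0.21877) = 0.048782.

0.0488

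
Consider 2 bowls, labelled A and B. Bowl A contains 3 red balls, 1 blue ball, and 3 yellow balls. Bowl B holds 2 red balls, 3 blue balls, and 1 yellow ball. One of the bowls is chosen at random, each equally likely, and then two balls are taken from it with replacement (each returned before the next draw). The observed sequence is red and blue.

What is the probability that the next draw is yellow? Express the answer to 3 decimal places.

Under each hypothesis, the probability of the observed sequence is: P(data | bowl A) = (3/7)(1/7) = 3/49; P(data | bowl B) = (2/6)(3/6) = 1/6.
Weighting by the prior gives 1/2 · 3/49 = 3/98, 1/2 · 1/6 = 1/12; these sum to 67/588.
The posterior is then P(bowl A | data) = 0.26866, P(bowl B | data) = 0.73134.
The predictive probability is P(yellow next | data) = (3/7)(0.26866) + (1/6)(0.73134) = 0.23703.

0.237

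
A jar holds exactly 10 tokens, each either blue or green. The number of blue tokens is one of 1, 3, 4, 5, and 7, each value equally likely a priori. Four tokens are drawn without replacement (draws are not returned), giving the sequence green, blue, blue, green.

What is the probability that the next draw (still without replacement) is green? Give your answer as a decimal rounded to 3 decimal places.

For each hypothesis, P(data | H) works out to: P(data | r = 1) = (9/10)(1/9)(0/8) = 0; P(data | r = 3) = (7/10)(3/9)(2/8)(6/7) = 0.05; P(data | r = 4) = (6/10)(4/9)(3/8)(5/7) = 0.071429; P(data | r = 5) = (5/10)(5/9)(4/8)(4/7) = 0.079365; P(data | r = 7) = (3/10)(7/9)(6/8)(2/7) = 0.05.
The prior-weighted likelihoods are 1/5 · 0 = 0, 1/5 · 0.05 = 0.01, 1/5 · 0.071429 = 0.014286, 1/5 · 0.079365 = 0.015873, 1/5 · 0.05 = 0.01; summing to 0.050159.
Dividing through by the total gives posterior P(r = 1 | data) = 0, P(r = 3 | data) = 0.19937, P(r = 4 | data) = 0.28481, P(r = 5 | data) = 0.31646, P(r = 7 | data) = 0.19937.
So P(green next | data) = Σ P(green next | H) P(H | data) = (5/6)(0.19937) + (2/3)(0.28481) + (1/2)(0.31646) + (1/6)(0.19937) = 0.54747.

0.547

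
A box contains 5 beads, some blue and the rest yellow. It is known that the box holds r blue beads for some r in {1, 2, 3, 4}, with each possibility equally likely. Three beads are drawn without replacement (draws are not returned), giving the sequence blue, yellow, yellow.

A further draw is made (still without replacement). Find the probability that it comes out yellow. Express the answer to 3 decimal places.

The likelihood of the observed sequence under each hypothesis: P(data | r = 1) = (1/5)(4/4)(3/3) = 1/5; P(data | r = 2) = (2/5)(3/4)(2/3) = 1/5; P(data | r = 3) = (3/5)(2/4)(1/3) = 1/10; P(data | r = 4) = (4/5)(1/4)(0/3) = 0.
The prior-weighted likelihoods are 1/4 · 1/5 = 1/20, 1/4 · 1/5 = 1/20, 1/4 · 1/10 = 1/40, 1/4 · 0 = 0; these sum to 1/8.
Normalising, the posterior is P(r = 1 | data) = 2/5, P(r = 2 | data) = 2/5, P(r = 3 | data) = 1/5, P(r = 4 | data) = 0.
The predictive probability is P(yellow next | data) = (1)(2/5) + (1/2)(2/5) + (0)(1/5) = 3/5.

0.600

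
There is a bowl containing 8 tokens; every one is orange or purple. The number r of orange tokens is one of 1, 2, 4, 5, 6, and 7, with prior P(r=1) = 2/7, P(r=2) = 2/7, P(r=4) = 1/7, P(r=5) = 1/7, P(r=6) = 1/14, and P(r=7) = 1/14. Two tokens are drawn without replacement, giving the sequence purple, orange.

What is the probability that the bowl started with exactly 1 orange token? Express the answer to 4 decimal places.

0.1783

For each hypothesis, P(data | H) works out to: P(data | r = 1) = (7/8)(1/7) = 1/8; P(data | r = 2) = (6/8)(2/7) = 3/14; P(data | r = 4) = (4/8)(4/7) = 2/7; P(data | r = 5) = (3/8)(5/7) = 15/56; P(data | r = 6) = (2/8)(6/7) = 3/14; P(data | r = 7) = (1/8)(7/7) = 1/8.
Multiplying each by its prior: 2/7 · 1/8 = 1/28, 2/7 · 3/14 = 3/49, 1/7 · 2/7 = 2/49, 1/7 · 15/56 = 15/392, 1/14 · 3/14 = 3/196, 1/14 · 1/8 = 1/112; summing to 157/784.
By Bayes' rule, P(r = 1 | data) = (1/28) / (157/784) = 28/157.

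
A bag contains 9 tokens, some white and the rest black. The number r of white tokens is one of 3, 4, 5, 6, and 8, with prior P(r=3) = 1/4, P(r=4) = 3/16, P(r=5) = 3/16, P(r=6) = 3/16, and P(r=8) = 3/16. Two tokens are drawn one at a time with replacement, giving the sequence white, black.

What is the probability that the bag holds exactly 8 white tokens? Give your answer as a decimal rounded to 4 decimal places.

0.0889

Under each hypothesis, the probability of the observed sequence is: P(data | r = 3) = (3/9)(6/9) = 2/9; P(data | r = 4) = (4/9)(5/9) = 20/81; P(data | r = 5) = (5/9)(4/9) = 20/81; P(data | r = 6) = (6/9)(3/9) = 2/9; P(data | r = 8) = (8/9)(1/9) = 8/81.
Weighting by the prior gives 1/4 · 2/9 = 1/18, 3/16 · 20/81 = 5/108, 3/16 · 20/81 = 5/108, 3/16 · 2/9 = 1/24, 3/16 · 8/81 = 1/54; summing to 5/24.
Hence P(r = 8 | data) = (1/54) / (5/24) = 4/45.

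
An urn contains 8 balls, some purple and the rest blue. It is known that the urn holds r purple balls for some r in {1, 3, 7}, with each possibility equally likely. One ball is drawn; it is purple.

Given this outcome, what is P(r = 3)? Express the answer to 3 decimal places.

0.273

Under each hypothesis, the probability of this draw is: P(data | r = 1) = (1/8) = 1/8; P(data | r = 3) = (3/8) = 3/8; P(data | r = 7) = (7/8) = 7/8.
Multiplying each by its prior: 1/3 · 1/8 = 1/24, 1/3 · 3/8 = 1/8, 1/3 · 7/8 = 7/24; these sum to 11/24.
Hence P(r = 3 | data) = (1/8) / (11/24) = 3/11.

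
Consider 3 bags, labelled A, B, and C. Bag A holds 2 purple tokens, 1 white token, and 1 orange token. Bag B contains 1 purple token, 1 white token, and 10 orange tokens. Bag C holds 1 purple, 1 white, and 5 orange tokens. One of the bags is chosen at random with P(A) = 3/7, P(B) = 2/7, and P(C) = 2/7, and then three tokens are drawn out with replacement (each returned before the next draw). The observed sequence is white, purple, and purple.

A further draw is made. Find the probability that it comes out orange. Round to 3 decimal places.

0.267

Compute the likelihood of the observed sequence for each case: P(data | bag A) = (1/4)(2/4)(2/4) = 0.0625; P(data | bag B) = (1/12)(1/12)(1/12) = 0.0005787; P(data | bag C) = (1/7)(1/7)(1/7) = 0.0029155.
Weighting by the prior gives 3/7 · 0.0625 = 0.026786, 2/7 · 0.0005787 = 0.00016534, 2/7 · 0.0029155 = 0.00083299; with total 0.027784.
The posterior is then P(bag A | data) = 0.96407, P(bag B | data) = 0.005951, P(bag C | data) = 0.029981.
So P(orange next | data) = Σ P(orange next | H) P(H | data) = (1/4)(0.96407) + (5/6)(0.005951) + (5/7)(0.029981) = 0.26739.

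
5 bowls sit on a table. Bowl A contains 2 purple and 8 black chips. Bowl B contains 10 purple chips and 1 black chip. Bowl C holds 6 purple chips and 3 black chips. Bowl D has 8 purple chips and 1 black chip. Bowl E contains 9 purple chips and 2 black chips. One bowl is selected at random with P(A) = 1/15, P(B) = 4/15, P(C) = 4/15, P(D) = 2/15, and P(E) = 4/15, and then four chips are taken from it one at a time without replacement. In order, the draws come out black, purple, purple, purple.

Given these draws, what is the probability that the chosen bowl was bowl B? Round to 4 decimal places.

Under each hypothesis, the probability of the observed sequence is: P(data | bowl A) = (8/10)(2/9)(1/8)(0/7) = 0; P(data | bowl B) = (1/11)(10/10)(9/9)(8/8) = 0.090909; P(data | bowl C) = (3/9)(6/8)(5/7)(4/6) = 0.11905; P(data | bowl D) = (1/9)(8/8)(7/7)(6/6) = 0.11111; P(data | bowl E) = (2/11)(9/10)(8/9)(7/8) = 0.12727.
Weighting by the prior gives 1/15 · 0 = 0, 4/15 · 0.090909 = 0.024242, 4/15 · 0.11905 = 0.031746, 2/15 · 0.11111 = 0.014815, 4/15 · 0.12727 = 0.033939; with total 0.10474.
Therefore the posterior P(bowl B | data) = (0.024242) / (0.10474) = 0.23145.

0.2314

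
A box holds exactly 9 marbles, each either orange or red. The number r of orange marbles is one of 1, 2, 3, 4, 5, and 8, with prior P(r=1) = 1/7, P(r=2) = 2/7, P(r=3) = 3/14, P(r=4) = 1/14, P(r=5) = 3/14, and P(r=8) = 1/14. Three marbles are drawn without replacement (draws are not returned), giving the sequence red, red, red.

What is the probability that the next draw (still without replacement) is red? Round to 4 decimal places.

For each hypothesis, P(data | H) works out to: P(data | r = 1) = (8/9)(7/8)(6/7) = 2/3; P(data | r = 2) = (7/9)(6/8)(5/7) = 5/12; P(data | r = 3) = (6/9)(5/8)(4/7) = 5/21; P(data | r = 4) = (5/9)(4/8)(3/7) = 5/42; P(data | r = 5) = (4/9)(3/8)(2/7) = 1/21; P(data | r = 8) = (1/9)(0/8) = 0.
The prior-weighted likelihoods are 1/7 · 2/3 = 2/21, 2/7 · 5/12 = 5/42, 3/14 · 5/21 = 5/98, 1/14 · 5/42 = 5/588, 3/14 · 1/21 = 1/98, 1/14 · 0 = 0; summing to 167/588.
Dividing through by the total gives posterior P(r = 1 | data) = 56/167, P(r = 2 | data) = 70/167, P(r = 3 | data) = 30/167, P(r = 4 | data) = 5/167, P(r = 5 | data) = 6/167, P(r = 8 | data) = 0.
The predictive probability is P(red next | data) = (5/6)(56/167) + (2/3)(70/167) + (1/2)(30/167) + (1/3)(5/167) + (1/6)(6/167) = 111/167.

0.6647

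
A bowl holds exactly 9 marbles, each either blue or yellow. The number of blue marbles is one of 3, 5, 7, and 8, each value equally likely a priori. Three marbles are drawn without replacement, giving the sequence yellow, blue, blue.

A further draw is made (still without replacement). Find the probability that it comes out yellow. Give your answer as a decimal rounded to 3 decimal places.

0.328

For each hypothesis, P(data | H) works out to: P(data | r = 3) = (6/9)(3/8)(2/7) = 1/14; P(data | r = 5) = (4/9)(5/8)(4/7) = 10/63; P(data | r = 7) = (2/9)(7/8)(6/7) = 1/6; P(data | r = 8) = (1/9)(8/8)(7/7) = 1/9.
Weighting by the prior gives 1/4 · 1/14 = 1/56, 1/4 · 10/63 = 5/126, 1/4 · 1/6 = 1/24, 1/4 · 1/9 = 1/36; summing to 8/63.
Dividing through by the total gives posterior P(r = 3 | data) = 9/64, P(r = 5 | data) = 5/16, P(r = 7 | data) = 21/64, P(r = 8 | data) = 7/32.
The predictive probability is P(yellow next | data) = (5/6)(9/64) + (1/2)(5/16) + (1/6)(21/64) + (0)(7/32) = 21/64.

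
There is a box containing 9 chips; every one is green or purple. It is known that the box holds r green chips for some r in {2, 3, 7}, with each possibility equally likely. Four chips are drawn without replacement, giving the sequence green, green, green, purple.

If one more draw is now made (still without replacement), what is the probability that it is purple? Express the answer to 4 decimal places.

The likelihood of the observed sequence under each hypothesis: P(data | r = 2) = (2/9)(1/8)(0/7) = 0; P(data | r = 3) = (3/9)(2/8)(1/7)(6/6) = 1/84; P(data | r = 7) = (7/9)(6/8)(5/7)(2/6) = 5/36.
Weighting by the prior gives 1/3 · 0 = 0, 1/3 · 1/84 = 1/252, 1/3 · 5/36 = 5/108; with total 19/378.
The posterior is then P(r = 2 | data) = 0, P(r = 3 | data) = 3/38, P(r = 7 | data) = 35/38.
So P(purple next | data) = Σ P(purple next | H) P(H | data) = (1)(3/38) + (1/5)(35/38) = 5/19.

0.2632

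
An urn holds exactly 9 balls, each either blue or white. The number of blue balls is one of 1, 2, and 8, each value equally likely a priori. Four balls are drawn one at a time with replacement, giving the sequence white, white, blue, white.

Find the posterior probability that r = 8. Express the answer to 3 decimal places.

Under each hypothesis, the probability of the observed sequence is: P(data | r = 1) = (8/9)(8/9)(1/9)(8/9) = 0.078037; P(data | r = 2) = (7/9)(7/9)(2/9)(7/9) = 0.10456; P(data | r = 8) = (1/9)(1/9)(8/9)(1/9) = 0.0012193.
Weighting by the prior gives 1/3 · 0.078037 = 0.026012, 1/3 · 0.10456 = 0.034852, 1/3 · 0.0012193 = 0.00040644; summing to 0.061271.
By Bayes' rule, P(r = 8 | data) = (0.00040644) / (0.061271) = 0.0066335.

0.007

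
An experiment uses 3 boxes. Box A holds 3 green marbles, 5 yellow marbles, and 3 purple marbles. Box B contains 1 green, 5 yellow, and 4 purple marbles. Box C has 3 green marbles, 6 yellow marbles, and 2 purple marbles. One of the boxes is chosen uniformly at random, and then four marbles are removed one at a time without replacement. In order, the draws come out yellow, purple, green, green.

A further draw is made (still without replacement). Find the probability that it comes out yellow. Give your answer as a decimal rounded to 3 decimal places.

0.635

The likelihood of the observed sequence under each hypothesis: P(data | box A) = (5/11)(3/10)(3/9)(2/8) = 1/88; P(data | box B) = (5/10)(4/9)(1/8)(0/7) = 0; P(data | box C) = (6/11)(2/10)(3/9)(2/8) = 1/110.
The prior-weighted likelihoods are 1/3 · 1/88 = 1/264, 1/3 · 0 = 0, 1/3 · 1/110 = 1/330; with total 3/440.
Dividing through by the total gives posterior P(box A | data) = 5/9, P(box B | data) = 0, P(box C | data) = 4/9.
So P(yellow next | data) = Σ P(yellow next | H) P(H | data) = (4/7)(5/9) + (5/7)(4/9) = 40/63.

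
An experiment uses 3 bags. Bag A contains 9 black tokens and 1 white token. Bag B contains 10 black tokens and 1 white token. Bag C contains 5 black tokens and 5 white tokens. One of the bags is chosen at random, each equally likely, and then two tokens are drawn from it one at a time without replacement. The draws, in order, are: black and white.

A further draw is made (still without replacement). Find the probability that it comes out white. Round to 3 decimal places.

0.296

Compute the likelihood of the observed sequence for each case: P(data | bag A) = (9/10)(1/9) = 0.1; P(data | bag B) = (10/11)(1/10) = 0.090909; P(data | bag C) = (5/10)(5/9) = 0.27778.
Weighting by the prior gives 1/3 · 0.1 = 0.033333, 1/3 · 0.090909 = 0.030303, 1/3 · 0.27778 = 0.092593; summing to 0.15623.
Dividing through by the total gives posterior P(bag A | data) = 0.21336, P(bag B | data) = 0.19397, P(bag C | data) = 0.59267.
The predictive probability is P(white next | data) = (0)(0.21336) + (0)(0.19397) + (1/2)(0.59267) = 0.29634.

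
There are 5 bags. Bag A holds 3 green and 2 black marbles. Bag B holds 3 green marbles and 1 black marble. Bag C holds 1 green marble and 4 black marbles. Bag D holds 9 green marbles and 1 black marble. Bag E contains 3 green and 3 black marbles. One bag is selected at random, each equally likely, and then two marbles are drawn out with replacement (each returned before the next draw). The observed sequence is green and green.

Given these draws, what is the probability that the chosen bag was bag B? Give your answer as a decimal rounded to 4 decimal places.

0.2781

Compute the likelihood of the observed sequence for each case: P(data | bag A) = (3/5)(3/5) = 0.36; P(data | bag B) = (3/4)(3/4) = 0.5625; P(data | bag C) = (1/5)(1/5) = 0.04; P(data | bag D) = (9/10)(9/10) = 0.81; P(data | bag E) = (3/6)(3/6) = 0.25.
The prior-weighted likelihoods are 1/5 · 0.36 = 0.072, 1/5 · 0.5625 = 0.1125, 1/5 · 0.04 = 0.008, 1/5 · 0.81 = 0.162, 1/5 · 0.25 = 0.05; summing to 0.4045.
Therefore the posterior P(bag B | data) = (0.1125) / (0.4045) = 0.27812.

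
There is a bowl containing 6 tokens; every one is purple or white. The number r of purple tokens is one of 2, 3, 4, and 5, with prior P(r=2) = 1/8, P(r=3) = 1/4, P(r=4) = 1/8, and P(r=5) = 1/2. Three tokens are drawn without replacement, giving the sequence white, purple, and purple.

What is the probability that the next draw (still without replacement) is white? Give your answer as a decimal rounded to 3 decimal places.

For each hypothesis, P(data | H) works out to: P(data | r = 2) = (4/6)(2/5)(1/4) = 1/15; P(data | r = 3) = (3/6)(3/5)(2/4) = 3/20; P(data | r = 4) = (2/6)(4/5)(3/4) = 1/5; P(data | r = 5) = (1/6)(5/5)(4/4) = 1/6.
Multiplying each by its prior: 1/8 · 1/15 = 1/120, 1/4 · 3/20 = 3/80, 1/8 · 1/5 = 1/40, 1/2 · 1/6 = 1/12; these sum to 37/240.
Dividing through by the total gives posterior P(r = 2 | data) = 2/37, P(r = 3 | data) = 9/37, P(r = 4 | data) = 6/37, P(r = 5 | data) = 20/37.
So P(white next | data) = Σ P(white next | H) P(H | data) = (1)(2/37) + (2/3)(9/37) + (1/3)(6/37) + (0)(20/37) = 10/37.

0.270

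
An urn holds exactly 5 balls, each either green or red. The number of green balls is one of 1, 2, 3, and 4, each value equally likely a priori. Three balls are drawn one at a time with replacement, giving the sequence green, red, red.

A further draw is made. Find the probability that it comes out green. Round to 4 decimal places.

0.4160

Under each hypothesis, the probability of the observed sequence is: P(data | r = 1) = (1/5)(4/5)(4/5) = 16/125; P(data | r = 2) = (2/5)(3/5)(3/5) = 18/125; P(data | r = 3) = (3/5)(2/5)(2/5) = 12/125; P(data | r = 4) = (4/5)(1/5)(1/5) = 4/125.
Weighting by the prior gives 1/4 · 16/125 = 4/125, 1/4 · 18/125 = 9/250, 1/4 · 12/125 = 3/125, 1/4 · 4/125 = 1/125; summing to 1/10.
The posterior is then P(r = 1 | data) = 8/25, P(r = 2 | data) = 9/25, P(r = 3 | data) = 6/25, P(r = 4 | data) = 2/25.
So P(green next | data) = Σ P(green next | H) P(H | data) = (1/5)(8/25) + (2/5)(9/25) + (3/5)(6/25) + (4/5)(2/25) = 52/125.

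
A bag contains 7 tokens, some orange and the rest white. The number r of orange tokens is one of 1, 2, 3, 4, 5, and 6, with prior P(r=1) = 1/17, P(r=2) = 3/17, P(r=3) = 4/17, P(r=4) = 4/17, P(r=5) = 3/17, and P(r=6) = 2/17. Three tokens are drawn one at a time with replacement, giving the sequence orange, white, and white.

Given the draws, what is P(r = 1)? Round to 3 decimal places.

Compute the likelihood of the observed sequence for each case: P(data | r = 1) = (1/7)(6/7)(6/7) = 0.10496; P(data | r = 2) = (2/7)(5/7)(5/7) = 0.14577; P(data | r = 3) = (3/7)(4/7)(4/7) = 0.13994; P(data | r = 4) = (4/7)(3/7)(3/7) = 0.10496; P(data | r = 5) = (5/7)(2/7)(2/7) = 0.058309; P(data | r = 6) = (6/7)(1/7)(1/7) = 0.017493.
The prior-weighted likelihoods are 1/17 · 0.10496 = 0.0061739, 3/17 · 0.14577 = 0.025725, 4/17 · 0.13994 = 0.032927, 4/17 · 0.10496 = 0.024696, 3/17 · 0.058309 = 0.01029, 2/17 · 0.017493 = 0.002058; with total 0.10187.
So P(r = 1 | data) = (0.0061739) / (0.10187) = 0.060606.

0.061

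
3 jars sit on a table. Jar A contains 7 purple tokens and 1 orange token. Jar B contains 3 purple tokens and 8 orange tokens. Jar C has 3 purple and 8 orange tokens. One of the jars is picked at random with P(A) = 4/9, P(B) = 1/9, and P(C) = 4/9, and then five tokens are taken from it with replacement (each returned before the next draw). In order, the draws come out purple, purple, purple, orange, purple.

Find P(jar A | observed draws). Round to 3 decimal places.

For each hypothesis, P(data | H) works out to: P(data | jar A) = (7/8)(7/8)(7/8)(1/8)(7/8) = 0.073273; P(data | jar B) = (3/11)(3/11)(3/11)(8/11)(3/11) = 0.0040236; P(data | jar C) = (3/11)(3/11)(3/11)(8/11)(3/11) = 0.0040236.
Multiplying each by its prior: 4/9 · 0.073273 = 0.032566, 1/9 · 0.0040236 = 0.00044706, 4/9 · 0.0040236 = 0.0017883; these sum to 0.034801.
So P(jar A | data) = (0.032566) / (0.034801) = 0.93577.

0.936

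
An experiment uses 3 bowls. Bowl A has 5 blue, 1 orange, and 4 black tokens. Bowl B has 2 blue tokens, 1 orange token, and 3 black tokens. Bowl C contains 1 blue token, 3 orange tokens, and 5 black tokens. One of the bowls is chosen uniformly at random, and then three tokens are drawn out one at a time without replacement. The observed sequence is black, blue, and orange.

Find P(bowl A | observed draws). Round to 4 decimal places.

Under each hypothesis, the probability of the observed sequence is: P(data | bowl A) = (4/10)(5/9)(1/8) = 0.027778; P(data | bowl B) = (3/6)(2/5)(1/4) = 0.05; P(data | bowl C) = (5/9)(1/8)(3/7) = 0.029762.
Multiplying each by its prior: 1/3 · 0.027778 = 0.0092593, 1/3 · 0.05 = 0.016667, 1/3 · 0.029762 = 0.0099206; summing to 0.035847.
So P(bowl A | data) = (0.0092593) / (0.035847) = 0.2583.

0.2583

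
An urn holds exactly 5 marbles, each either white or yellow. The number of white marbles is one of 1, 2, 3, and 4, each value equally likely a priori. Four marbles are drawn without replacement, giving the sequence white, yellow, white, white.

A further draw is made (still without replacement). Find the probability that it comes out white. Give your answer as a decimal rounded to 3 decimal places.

Under each hypothesis, the probability of the observed sequence is: P(data | r = 1) = (1/5)(4/4)(0/3) = 0; P(data | r = 2) = (2/5)(3/4)(1/3)(0/2) = 0; P(data | r = 3) = (3/5)(2/4)(2/3)(1/2) = 1/10; P(data | r = 4) = (4/5)(1/4)(3/3)(2/2) = 1/5.
The prior-weighted likelihoods are 1/4 · 0 = 0, 1/4 · 0 = 0, 1/4 · 1/10 = 1/40, 1/4 · 1/5 = 1/20; with total 3/40.
The posterior is then P(r = 1 | data) = 0, P(r = 2 | data) = 0, P(r = 3 | data) = 1/3, P(r = 4 | data) = 2/3.
Averaging over the posterior, P(white next | data) = (0)(1/3) + (1)(2/3) = 2/3.

0.667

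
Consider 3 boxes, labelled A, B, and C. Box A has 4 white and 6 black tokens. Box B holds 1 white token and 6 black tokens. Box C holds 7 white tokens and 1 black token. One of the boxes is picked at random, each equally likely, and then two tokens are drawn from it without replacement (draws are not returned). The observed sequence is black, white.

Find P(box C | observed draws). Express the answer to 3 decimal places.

The likelihood of the observed sequence under each hypothesis: P(data | box A) = (6/10)(4/9) = 0.26667; P(data | box B) = (6/7)(1/6) = 0.14286; P(data | box C) = (1/8)(7/7) = 0.125.
The prior-weighted likelihoods are 1/3 · 0.26667 = 0.088889, 1/3 · 0.14286 = 0.047619, 1/3 · 0.125 = 0.041667; summing to 0.17817.
By Bayes' rule, P(box C | data) = (0.041667) / (0.17817) = 0.23385.

0.234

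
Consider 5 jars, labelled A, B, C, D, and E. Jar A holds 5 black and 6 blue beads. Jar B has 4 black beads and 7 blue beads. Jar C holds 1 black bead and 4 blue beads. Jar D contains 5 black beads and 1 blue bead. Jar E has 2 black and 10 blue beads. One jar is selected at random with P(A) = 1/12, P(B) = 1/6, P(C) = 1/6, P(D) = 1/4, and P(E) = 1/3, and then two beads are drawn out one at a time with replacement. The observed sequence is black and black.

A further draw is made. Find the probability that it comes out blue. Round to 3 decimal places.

Under each hypothesis, the probability of the observed sequence is: P(data | jar A) = (5/11)(5/11) = 0.20661; P(data | jar B) = (4/11)(4/11) = 0.13223; P(data | jar C) = (1/5)(1/5) = 0.04; P(data | jar D) = (5/6)(5/6) = 0.69444; P(data | jar E) = (2/12)(2/12) = 0.027778.
The prior-weighted likelihoods are 1/12 · 0.20661 = 0.017218, 1/6 · 0.13223 = 0.022039, 1/6 · 0.04 = 0.0066667, 1/4 · 0.69444 = 0.17361, 1/3 · 0.027778 = 0.0092593; summing to 0.22879.
The posterior is then P(jar A | data) = 0.075254, P(jar B | data) = 0.096325, P(jar C | data) = 0.029138, P(jar D | data) = 0.75881, P(jar E | data) = 0.04047.
Averaging over the posterior, P(blue next | data) = (6/11)(0.075254) + (7/11)(0.096325) + (4/5)(0.029138) + (1/6)(0.75881) + (5/6)(0.04047) = 0.28585.

0.286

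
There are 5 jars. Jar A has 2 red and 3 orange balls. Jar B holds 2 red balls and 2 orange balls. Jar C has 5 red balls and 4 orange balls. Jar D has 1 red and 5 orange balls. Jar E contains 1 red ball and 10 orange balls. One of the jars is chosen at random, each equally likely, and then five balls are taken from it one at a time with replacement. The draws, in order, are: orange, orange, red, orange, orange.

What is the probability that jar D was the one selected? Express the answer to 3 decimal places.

0.325

For each hypothesis, P(data | H) works out to: P(data | jar A) = (3/5)(3/5)(2/5)(3/5)(3/5) = 0.05184; P(data | jar B) = (2/4)(2/4)(2/4)(2/4)(2/4) = 0.03125; P(data | jar C) = (4/9)(4/9)(5/9)(4/9)(4/9) = 0.021677; P(data | jar D) = (5/6)(5/6)(1/6)(5/6)(5/6) = 0.080376; P(data | jar E) = (10/11)(10/11)(1/11)(10/11)(10/11) = 0.062092.
Multiplying each by its prior: 1/5 · 0.05184 = 0.010368, 1/5 · 0.03125 = 0.00625, 1/5 · 0.021677 = 0.0043354, 1/5 · 0.080376 = 0.016075, 1/5 · 0.062092 = 0.012418; these sum to 0.049447.
So P(jar D | data) = (0.016075) / (0.049447) = 0.3251.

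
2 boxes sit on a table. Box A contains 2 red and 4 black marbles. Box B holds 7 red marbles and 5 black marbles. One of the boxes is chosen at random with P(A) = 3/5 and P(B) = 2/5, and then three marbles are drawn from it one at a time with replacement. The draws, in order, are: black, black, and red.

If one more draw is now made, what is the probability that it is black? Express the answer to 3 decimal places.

Compute the likelihood of the observed sequence for each case: P(data | box A) = (4/6)(4/6)(2/6) = 0.14815; P(data | box B) = (5/12)(5/12)(7/12) = 0.10127.
Multiplying each by its prior: 3/5 · 0.14815 = 0.088889, 2/5 · 0.10127 = 0.040509; with total 0.1294.
The posterior is then P(box A | data) = 0.68694, P(box B | data) = 0.31306.
So P(black next | data) = Σ P(black next | H) P(H | data) = (2/3)(0.68694) + (5/12)(0.31306) = 0.5884.

0.588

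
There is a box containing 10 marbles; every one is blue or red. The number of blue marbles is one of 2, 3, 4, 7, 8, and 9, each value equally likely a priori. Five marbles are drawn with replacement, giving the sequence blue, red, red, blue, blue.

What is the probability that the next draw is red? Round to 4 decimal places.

0.4125

For each hypothesis, P(data | H) works out to: P(data | r = 2) = (2/10)(8/10)(8/10)(2/10)(2/10) = 0.00512; P(data | r = 3) = (3/10)(7/10)(7/10)(3/10)(3/10) = 0.01323; P(data | r = 4) = (4/10)(6/10)(6/10)(4/10)(4/10) = 0.02304; P(data | r = 7) = (7/10)(3/10)(3/10)(7/10)(7/10) = 0.03087; P(data | r = 8) = (8/10)(2/10)(2/10)(8/10)(8/10) = 0.02048; P(data | r = 9) = (9/10)(1/10)(1/10)(9/10)(9/10) = 0.00729.
Weighting by the prior gives 1/6 · 0.00512 = 0.00085333, 1/6 · 0.01323 = 0.002205, 1/6 · 0.02304 = 0.00384, 1/6 · 0.03087 = 0.005145, 1/6 · 0.02048 = 0.0034133, 1/6 · 0.00729 = 0.001215; with total 0.016672.
The posterior is then P(r = 2 | data) = 0.051185, P(r = 3 | data) = 0.13226, P(r = 4 | data) = 0.23033, P(r = 7 | data) = 0.30861, P(r = 8 | data) = 0.20474, P(r = 9 | data) = 0.072878.
The predictive probability is P(red next | data) = (4/5)(0.051185) + (7/10)(0.13226) + (3/5)(0.23033) + (3/10)(0.30861) + (1/5)(0.20474) + (1/10)(0.072878) = 0.41255.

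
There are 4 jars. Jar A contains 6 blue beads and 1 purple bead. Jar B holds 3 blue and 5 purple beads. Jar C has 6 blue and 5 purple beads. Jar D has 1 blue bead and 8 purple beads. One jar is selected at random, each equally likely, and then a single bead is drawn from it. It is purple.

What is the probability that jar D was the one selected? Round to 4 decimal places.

The likelihood of this draw under each hypothesis: P(data | jar A) = (1/7) = 0.14286; P(data | jar B) = (5/8) = 0.625; P(data | jar C) = (5/11) = 0.45455; P(data | jar D) = (8/9) = 0.88889.
The prior-weighted likelihoods are 1/4 · 0.14286 = 0.035714, 1/4 · 0.625 = 0.15625, 1/4 · 0.45455 = 0.11364, 1/4 · 0.88889 = 0.22222; summing to 0.52782.
So P(jar D | data) = (0.22222) / (0.52782) = 0.42102.

0.4210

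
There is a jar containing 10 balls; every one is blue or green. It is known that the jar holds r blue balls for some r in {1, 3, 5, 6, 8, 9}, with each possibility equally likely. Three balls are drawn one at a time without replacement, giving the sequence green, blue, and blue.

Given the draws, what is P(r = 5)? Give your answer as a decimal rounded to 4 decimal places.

Under each hypothesis, the probability of the observed sequence is: P(data | r = 1) = (9/10)(1/9)(0/8) = 0; P(data | r = 3) = (7/10)(3/9)(2/8) = 0.058333; P(data | r = 5) = (5/10)(5/9)(4/8) = 0.13889; P(data | r = 6) = (4/10)(6/9)(5/8) = 0.16667; P(data | r = 8) = (2/10)(8/9)(7/8) = 0.15556; P(data | r = 9) = (1/10)(9/9)(8/8) = 0.1.
The prior-weighted likelihoods are 1/6 · 0 = 0, 1/6 · 0.058333 = 0.0097222, 1/6 · 0.13889 = 0.023148, 1/6 · 0.16667 = 0.027778, 1/6 · 0.15556 = 0.025926, 1/6 · 0.1 = 0.016667; these sum to 0.10324.
Therefore the posterior P(r = 5 | data) = (0.023148) / (0.10324) = 0.22422.

0.2242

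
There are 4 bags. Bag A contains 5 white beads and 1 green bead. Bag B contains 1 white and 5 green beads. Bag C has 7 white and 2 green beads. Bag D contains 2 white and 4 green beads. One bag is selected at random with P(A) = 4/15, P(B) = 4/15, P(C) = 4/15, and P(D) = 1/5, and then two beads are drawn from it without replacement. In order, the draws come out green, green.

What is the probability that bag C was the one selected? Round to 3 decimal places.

0.028

Compute the likelihood of the observed sequence for each case: P(data | bag A) = (1/6)(0/5) = 0; P(data | bag B) = (5/6)(4/5) = 2/3; P(data | bag C) = (2/9)(1/8) = 1/36; P(data | bag D) = (4/6)(3/5) = 2/5.
The prior-weighted likelihoods are 4/15 · 0 = 0, 4/15 · 2/3 = 8/45, 4/15 · 1/36 = 1/135, 1/5 · 2/5 = 2/25; summing to 179/675.
Therefore the posterior P(bag C | data) = (1/135) / (179/675) = 5/179.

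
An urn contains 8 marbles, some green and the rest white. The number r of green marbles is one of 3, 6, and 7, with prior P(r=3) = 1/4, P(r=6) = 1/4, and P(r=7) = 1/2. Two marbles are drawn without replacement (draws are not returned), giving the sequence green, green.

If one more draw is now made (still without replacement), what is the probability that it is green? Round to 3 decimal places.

0.758

Under each hypothesis, the probability of the observed sequence is: P(data | r = 3) = (3/8)(2/7) = 3/28; P(data | r = 6) = (6/8)(5/7) = 15/28; P(data | r = 7) = (7/8)(6/7) = 3/4.
The prior-weighted likelihoods are 1/4 · 3/28 = 3/112, 1/4 · 15/28 = 15/112, 1/2 · 3/4 = 3/8; summing to 15/28.
Dividing through by the total gives posterior P(r = 3 | data) = 1/20, P(r = 6 | data) = 1/4, P(r = 7 | data) = 7/10.
So P(green next | data) = Σ P(green next | H) P(H | data) = (1/6)(1/20) + (2/3)(1/4) + (5/6)(7/10) = 91/120.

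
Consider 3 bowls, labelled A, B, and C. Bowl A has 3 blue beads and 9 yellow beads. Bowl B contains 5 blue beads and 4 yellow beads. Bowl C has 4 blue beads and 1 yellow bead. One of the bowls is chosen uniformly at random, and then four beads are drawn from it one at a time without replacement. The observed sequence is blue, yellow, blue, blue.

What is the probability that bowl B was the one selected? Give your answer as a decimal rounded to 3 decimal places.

0.280

Under each hypothesis, the probability of the observed sequence is: P(data | bowl A) = (3/12)(9/11)(2/10)(1/9) = 0.0045455; P(data | bowl B) = (5/9)(4/8)(4/7)(3/6) = 0.079365; P(data | bowl C) = (4/5)(1/4)(3/3)(2/2) = 0.2.
Weighting by the prior gives 1/3 · 0.0045455 = 0.0015152, 1/3 · 0.079365 = 0.026455, 1/3 · 0.2 = 0.066667; summing to 0.094637.
By Bayes' rule, P(bowl B | data) = (0.026455) / (0.094637) = 0.27954.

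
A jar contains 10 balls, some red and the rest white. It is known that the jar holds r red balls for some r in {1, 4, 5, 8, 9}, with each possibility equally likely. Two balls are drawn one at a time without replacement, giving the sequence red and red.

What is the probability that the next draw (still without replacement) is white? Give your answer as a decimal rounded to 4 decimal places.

For each hypothesis, P(data | H) works out to: P(data | r = 1) = (1/10)(0/9) = 0; P(data | r = 4) = (4/10)(3/9) = 2/15; P(data | r = 5) = (5/10)(4/9) = 2/9; P(data | r = 8) = (8/10)(7/9) = 28/45; P(data | r = 9) = (9/10)(8/9) = 4/5.
Weighting by the prior gives 1/5 · 0 = 0, 1/5 · 2/15 = 2/75, 1/5 · 2/9 = 2/45, 1/5 · 28/45 = 28/225, 1/5 · 4/5 = 4/25; summing to 16/45.
Normalising, the posterior is P(r = 1 | data) = 0, P(r = 4 | data) = 3/40, P(r = 5 | data) = 1/8, P(r = 8 | data) = 7/20, P(r = 9 | data) = 9/20.
The predictive probability is P(white next | data) = (3/4)(3/40) + (5/8)(1/8) + (1/4)(7/20) + (1/8)(9/20) = 89/320.

0.2781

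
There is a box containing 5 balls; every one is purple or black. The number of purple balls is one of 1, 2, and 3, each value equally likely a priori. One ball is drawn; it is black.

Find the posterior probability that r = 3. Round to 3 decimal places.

Under each hypothesis, the probability of this draw is: P(data | r = 1) = (4/5) = 4/5; P(data | r = 2) = (3/5) = 3/5; P(data | r = 3) = (2/5) = 2/5.
The prior-weighted likelihoods are 1/3 · 4/5 = 4/15, 1/3 · 3/5 = 1/5, 1/3 · 2/5 = 2/15; these sum to 3/5.
Hence P(r = 3 | data) = (2/15) / (3/5) = 2/9.

0.222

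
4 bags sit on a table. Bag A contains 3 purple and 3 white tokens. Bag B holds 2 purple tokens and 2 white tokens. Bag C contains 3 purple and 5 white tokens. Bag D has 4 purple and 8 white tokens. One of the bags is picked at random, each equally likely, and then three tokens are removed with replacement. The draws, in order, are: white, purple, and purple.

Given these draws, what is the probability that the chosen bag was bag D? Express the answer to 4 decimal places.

Compute the likelihood of the observed sequence for each case: P(data | bag A) = (3/6)(3/6)(3/6) = 0.125; P(data | bag B) = (2/4)(2/4)(2/4) = 0.125; P(data | bag C) = (5/8)(3/8)(3/8) = 0.087891; P(data | bag D) = (8/12)(4/12)(4/12) = 0.074074.
Multiplying each by its prior: 1/4 · 0.125 = 0.03125, 1/4 · 0.125 = 0.03125, 1/4 · 0.087891 = 0.021973, 1/4 · 0.074074 = 0.018519; these sum to 0.10299.
By Bayes' rule, P(bag D | data) = (0.018519) / (0.10299) = 0.17981.

0.1798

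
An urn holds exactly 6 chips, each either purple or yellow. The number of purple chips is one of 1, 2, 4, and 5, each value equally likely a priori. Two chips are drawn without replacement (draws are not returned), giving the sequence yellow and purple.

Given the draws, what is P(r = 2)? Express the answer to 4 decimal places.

The likelihood of the observed sequence under each hypothesis: P(data | r = 1) = (5/6)(1/5) = 1/6; P(data | r = 2) = (4/6)(2/5) = 4/15; P(data | r = 4) = (2/6)(4/5) = 4/15; P(data | r = 5) = (1/6)(5/5) = 1/6.
Multiplying each by its prior: 1/4 · 1/6 = 1/24, 1/4 · 4/15 = 1/15, 1/4 · 4/15 = 1/15, 1/4 · 1/6 = 1/24; summing to 13/60.
Therefore the posterior P(r = 2 | data) = (1/15) / (13/60) = 4/13.

0.3077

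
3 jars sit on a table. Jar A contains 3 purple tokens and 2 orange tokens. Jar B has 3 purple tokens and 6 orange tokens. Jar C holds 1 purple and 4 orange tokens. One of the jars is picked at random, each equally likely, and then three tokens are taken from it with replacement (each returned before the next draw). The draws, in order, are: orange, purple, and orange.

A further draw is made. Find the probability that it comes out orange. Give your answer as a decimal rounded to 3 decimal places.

The likelihood of the observed sequence under each hypothesis: P(data | jar A) = (2/5)(3/5)(2/5) = 0.096; P(data | jar B) = (6/9)(3/9)(6/9) = 0.14815; P(data | jar C) = (4/5)(1/5)(4/5) = 0.128.
Weighting by the prior gives 1/3 · 0.096 = 0.032, 1/3 · 0.14815 = 0.049383, 1/3 · 0.128 = 0.042667; these sum to 0.12405.
Normalising, the posterior is P(jar A | data) = 0.25796, P(jar B | data) = 0.39809, P(jar C | data) = 0.34395.
The predictive probability is P(orange next | data) = (2/5)(0.25796) + (2/3)(0.39809) + (4/5)(0.34395) = 0.64374.

0.644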